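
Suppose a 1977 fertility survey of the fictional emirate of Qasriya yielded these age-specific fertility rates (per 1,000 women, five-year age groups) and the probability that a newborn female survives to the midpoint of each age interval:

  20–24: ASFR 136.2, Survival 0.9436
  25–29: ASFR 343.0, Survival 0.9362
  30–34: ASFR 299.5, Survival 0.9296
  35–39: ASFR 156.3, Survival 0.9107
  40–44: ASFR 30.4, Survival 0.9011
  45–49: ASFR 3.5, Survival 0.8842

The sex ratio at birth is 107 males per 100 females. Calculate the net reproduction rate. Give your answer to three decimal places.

2.176

Proportion female at birth = 100 / (100 + 107) = 0.48309.
Each age group contributes 5 × ASFR × survival:
  20–24: 5 × 136.2/1000 × 0.9436 = 0.64259
  25–29: 5 × 343.0/1000 × 0.9362 = 1.60558
  30–34: 5 × 299.5/1000 × 0.9296 = 1.39208
  35–39: 5 × 156.3/1000 × 0.9107 = 0.71171
  40–44: 5 × 30.4/1000 × 0.9011 = 0.13697
  45–49: 5 × 3.5/1000 × 0.8842 = 0.01547
Sum = 4.50440
NRR = 0.48309 × 4.50440 = 2.17603
With NRR above 1 the population is above replacement fertility.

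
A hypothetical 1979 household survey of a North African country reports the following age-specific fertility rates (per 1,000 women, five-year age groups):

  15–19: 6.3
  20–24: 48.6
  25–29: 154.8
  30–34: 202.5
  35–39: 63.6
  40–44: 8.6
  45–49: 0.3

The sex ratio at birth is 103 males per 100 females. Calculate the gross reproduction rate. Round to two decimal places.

1.19

Proportion female at birth = 100 / (100 + 103) = 0.49261.
Sum of ASFRs = 6.3 + 48.6 + 154.8 + 202.5 + 63.6 + 8.6 + 0.3 = 484.7
TFR = 5 × 484.7 / 1000 = 2.4235
GRR = 0.49261 × 2.4235 = 1.19384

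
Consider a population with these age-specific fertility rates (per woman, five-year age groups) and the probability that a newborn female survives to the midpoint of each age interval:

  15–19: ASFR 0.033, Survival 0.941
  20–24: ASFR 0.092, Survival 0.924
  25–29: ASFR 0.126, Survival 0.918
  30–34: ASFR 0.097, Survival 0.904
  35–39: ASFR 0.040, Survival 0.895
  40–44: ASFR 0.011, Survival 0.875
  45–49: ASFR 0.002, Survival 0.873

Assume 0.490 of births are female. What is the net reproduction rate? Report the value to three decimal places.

Proportion female at birth = 0.490.
Weighting each age-specific rate by interval width and survival:
  15–19: 5 × 0.033 × 0.941 = 0.15527
  20–24: 5 × 0.092 × 0.924 = 0.42504
  25–29: 5 × 0.126 × 0.918 = 0.57834
  30–34: 5 × 0.097 × 0.904 = 0.43844
  35–39: 5 × 0.040 × 0.895 = 0.17900
  40–44: 5 × 0.011 × 0.875 = 0.04813
  45–49: 5 × 0.002 × 0.873 = 0.00873
Sum = 1.83295
NRR = 0.490 × 1.83295 = 0.89815
NRR < 1, so the cohort does not fully replace itself.

0.898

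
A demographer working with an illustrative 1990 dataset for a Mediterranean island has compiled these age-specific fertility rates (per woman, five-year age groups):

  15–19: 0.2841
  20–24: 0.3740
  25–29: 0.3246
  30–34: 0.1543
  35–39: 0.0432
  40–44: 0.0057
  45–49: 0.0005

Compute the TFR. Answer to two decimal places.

Sum of ASFRs = 0.2841 + 0.3740 + 0.3246 + 0.1543 + 0.0432 + 0.0057 + 0.0005 = 1.1864
TFR = 5 × 1.1864 = 5.932

5.93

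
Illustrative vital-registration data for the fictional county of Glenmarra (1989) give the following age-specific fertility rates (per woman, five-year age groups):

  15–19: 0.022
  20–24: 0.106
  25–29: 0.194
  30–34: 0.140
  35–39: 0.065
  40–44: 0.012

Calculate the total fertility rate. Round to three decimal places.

2.695

Sum of ASFRs = 0.022 + 0.106 + 0.194 + 0.140 + 0.065 + 0.012 = 0.539
TFR = 5 × 0.539 = 2.695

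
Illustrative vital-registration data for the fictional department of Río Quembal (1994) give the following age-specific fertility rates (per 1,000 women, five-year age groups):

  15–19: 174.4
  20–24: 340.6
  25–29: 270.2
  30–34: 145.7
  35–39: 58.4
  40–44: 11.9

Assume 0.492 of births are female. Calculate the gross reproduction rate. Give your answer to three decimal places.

2.463

Proportion female at birth = 0.492.
Sum of ASFRs = 174.4 + 340.6 + 270.2 + 145.7 + 58.4 + 11.9 = 1001.2
TFR = 5 × 1001.2 / 1000 = 5.006
GRR = 0.492 × 5.006 = 2.46295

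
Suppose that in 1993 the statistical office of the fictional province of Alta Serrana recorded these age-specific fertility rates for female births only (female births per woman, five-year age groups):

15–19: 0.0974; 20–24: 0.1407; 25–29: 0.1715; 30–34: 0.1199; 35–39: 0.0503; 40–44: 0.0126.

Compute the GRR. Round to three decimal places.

Sum of female ASFRs = 0.0974 + 0.1407 + 0.1715 + 0.1199 + 0.0503 + 0.0126 = 0.5924
GRR = 5 × 0.5924 = 2.962

2.962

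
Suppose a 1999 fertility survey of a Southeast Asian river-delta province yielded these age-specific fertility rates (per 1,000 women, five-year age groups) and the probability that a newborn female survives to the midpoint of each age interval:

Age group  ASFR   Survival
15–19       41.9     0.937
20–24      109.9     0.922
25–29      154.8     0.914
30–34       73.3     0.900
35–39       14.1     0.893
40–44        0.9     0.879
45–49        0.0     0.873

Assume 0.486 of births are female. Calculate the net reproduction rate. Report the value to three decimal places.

Proportion female at birth = 0.486.
Weighting each age-specific rate by interval width and survival:
  15–19: 5 × 41.9/1000 × 0.937 = 0.19630
  20–24: 5 × 109.9/1000 × 0.922 = 0.50664
  25–29: 5 × 154.8/1000 × 0.914 = 0.70744
  30–34: 5 × 73.3/1000 × 0.900 = 0.32985
  35–39: 5 × 14.1/1000 × 0.893 = 0.06296
  40–44: 5 × 0.9/1000 × 0.879 = 0.00396
  45–49: 5 × 0.0/1000 × 0.873 = 0.00000
Sum = 1.80715
NRR = 0.486 × 1.80715 = 0.87827

0.878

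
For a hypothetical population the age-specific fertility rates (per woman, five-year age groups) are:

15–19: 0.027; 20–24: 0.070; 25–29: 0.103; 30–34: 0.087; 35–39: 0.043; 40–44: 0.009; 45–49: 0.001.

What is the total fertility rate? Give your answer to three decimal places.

1.700

Sum of ASFRs = 0.027 + 0.070 + 0.103 + 0.087 + 0.043 + 0.009 + 0.001 = 0.340
TFR = 5 × 0.340 = 1.7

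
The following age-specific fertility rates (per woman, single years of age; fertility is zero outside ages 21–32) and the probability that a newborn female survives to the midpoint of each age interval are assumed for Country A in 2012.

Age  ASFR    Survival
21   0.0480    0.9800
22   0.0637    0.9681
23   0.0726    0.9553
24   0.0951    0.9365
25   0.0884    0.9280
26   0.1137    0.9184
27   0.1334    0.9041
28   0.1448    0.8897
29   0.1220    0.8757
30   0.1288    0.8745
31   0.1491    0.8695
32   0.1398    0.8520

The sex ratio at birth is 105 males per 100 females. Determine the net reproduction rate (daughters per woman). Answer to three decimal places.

0.571

Proportion female at birth = 100 / (100 + 105) = 0.48780.
Each age group contributes 1 × ASFR × survival:
  21: 1 × 0.0480 × 0.9800 = 0.04704
  22: 1 × 0.0637 × 0.9681 = 0.06167
  23: 1 × 0.0726 × 0.9553 = 0.06935
  24: 1 × 0.0951 × 0.9365 = 0.08906
  25: 1 × 0.0884 × 0.9280 = 0.08204
  26: 1 × 0.1137 × 0.9184 = 0.10442
  27: 1 × 0.1334 × 0.9041 = 0.12061
  28: 1 × 0.1448 × 0.8897 = 0.12883
  29: 1 × 0.1220 × 0.8757 = 0.10684
  30: 1 × 0.1288 × 0.8745 = 0.11264
  31: 1 × 0.1491 × 0.8695 = 0.12964
  32: 1 × 0.1398 × 0.8520 = 0.11911
Sum = 1.17125
NRR = 0.48780 × 1.17125 = 0.57134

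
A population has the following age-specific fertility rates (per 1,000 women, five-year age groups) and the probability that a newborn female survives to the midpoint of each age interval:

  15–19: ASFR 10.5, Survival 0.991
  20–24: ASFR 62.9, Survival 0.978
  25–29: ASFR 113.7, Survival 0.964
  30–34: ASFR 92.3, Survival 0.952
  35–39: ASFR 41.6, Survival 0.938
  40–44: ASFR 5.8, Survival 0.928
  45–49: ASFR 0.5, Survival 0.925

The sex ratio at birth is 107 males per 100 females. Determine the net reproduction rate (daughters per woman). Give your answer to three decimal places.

Proportion female at birth = 100 / (100 + 107) = 0.48309.
Each age group contributes 5 × ASFR × survival:
  15–19: 5 × 10.5/1000 × 0.991 = 0.05203
  20–24: 5 × 62.9/1000 × 0.978 = 0.30758
  25–29: 5 × 113.7/1000 × 0.964 = 0.54803
  30–34: 5 × 92.3/1000 × 0.952 = 0.43935
  35–39: 5 × 41.6/1000 × 0.938 = 0.19510
  40–44: 5 × 5.8/1000 × 0.928 = 0.02691
  45–49: 5 × 0.5/1000 × 0.925 = 0.00231
Sum = 1.57131
NRR = 0.48309 × 1.57131 = 0.75908
NRR < 1, so the cohort does not fully replace itself.

0.759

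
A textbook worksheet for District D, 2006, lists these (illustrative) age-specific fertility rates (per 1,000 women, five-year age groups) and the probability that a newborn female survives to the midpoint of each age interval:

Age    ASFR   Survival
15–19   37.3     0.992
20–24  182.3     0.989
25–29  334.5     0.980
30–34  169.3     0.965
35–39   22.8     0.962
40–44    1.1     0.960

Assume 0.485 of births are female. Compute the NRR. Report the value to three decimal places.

1.774

Proportion female at birth = 0.485.
Each age group contributes 5 × ASFR × survival:
  15–19: 5 × 37.3/1000 × 0.992 = 0.18501
  20–24: 5 × 182.3/1000 × 0.989 = 0.90147
  25–29: 5 × 334.5/1000 × 0.980 = 1.63905
  30–34: 5 × 169.3/1000 × 0.965 = 0.81687
  35–39: 5 × 22.8/1000 × 0.962 = 0.10967
  40–44: 5 × 1.1/1000 × 0.960 = 0.00528
Sum = 3.65735
NRR = 0.485 × 3.65735 = 1.77381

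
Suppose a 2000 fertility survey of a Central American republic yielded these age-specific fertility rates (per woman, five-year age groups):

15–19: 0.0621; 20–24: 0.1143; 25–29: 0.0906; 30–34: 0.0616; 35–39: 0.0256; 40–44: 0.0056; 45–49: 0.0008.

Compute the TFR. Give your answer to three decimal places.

1.803

Sum of ASFRs = 0.0621 + 0.1143 + 0.0906 + 0.0616 + 0.0256 + 0.0056 + 0.0008 = 0.3606
TFR = 5 × 0.3606 = 1.803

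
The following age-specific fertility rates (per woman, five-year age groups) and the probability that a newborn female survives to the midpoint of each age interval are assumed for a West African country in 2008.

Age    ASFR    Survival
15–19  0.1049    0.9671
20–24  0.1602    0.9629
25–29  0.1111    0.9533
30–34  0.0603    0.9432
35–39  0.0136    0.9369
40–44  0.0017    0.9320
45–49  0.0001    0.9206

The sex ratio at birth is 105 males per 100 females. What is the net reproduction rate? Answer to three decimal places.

Proportion female at birth = 100 / (100 + 105) = 0.48780.
Each age group contributes 5 × ASFR × survival:
  15–19: 5 × 0.1049 × 0.9671 = 0.50724
  20–24: 5 × 0.1602 × 0.9629 = 0.77128
  25–29: 5 × 0.1111 × 0.9533 = 0.52956
  30–34: 5 × 0.0603 × 0.9432 = 0.28437
  35–39: 5 × 0.0136 × 0.9369 = 0.06371
  40–44: 5 × 0.0017 × 0.9320 = 0.00792
  45–49: 5 × 0.0001 × 0.9206 = 0.00046
Sum = 2.16454
NRR = 0.48780 × 2.16454 = 1.05586

1.056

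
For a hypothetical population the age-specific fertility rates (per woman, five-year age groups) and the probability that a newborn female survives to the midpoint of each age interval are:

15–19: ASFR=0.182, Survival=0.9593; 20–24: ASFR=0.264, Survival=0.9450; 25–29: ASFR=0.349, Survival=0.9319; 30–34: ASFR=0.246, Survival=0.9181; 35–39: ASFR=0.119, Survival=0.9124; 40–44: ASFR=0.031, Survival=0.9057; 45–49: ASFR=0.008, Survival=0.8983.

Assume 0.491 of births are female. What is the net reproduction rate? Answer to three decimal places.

Proportion female at birth = 0.491.
Per-age-group product (5 × ASFR × survival probability):
  15–19: 5 × 0.182 × 0.9593 = 0.87296
  20–24: 5 × 0.264 × 0.9450 = 1.24740
  25–29: 5 × 0.349 × 0.9319 = 1.62617
  30–34: 5 × 0.246 × 0.9181 = 1.12926
  35–39: 5 × 0.119 × 0.9124 = 0.54288
  40–44: 5 × 0.031 × 0.9057 = 0.14038
  45–49: 5 × 0.008 × 0.8983 = 0.03593
Sum = 5.59498
NRR = 0.491 × 5.59498 = 2.74714

2.747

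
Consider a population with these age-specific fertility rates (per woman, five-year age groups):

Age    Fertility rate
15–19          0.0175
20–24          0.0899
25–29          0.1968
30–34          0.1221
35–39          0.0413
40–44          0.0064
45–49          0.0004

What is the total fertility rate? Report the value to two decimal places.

2.37

Sum of ASFRs = 0.0175 + 0.0899 + 0.1968 + 0.1221 + 0.0413 + 0.0064 + 0.0004 = 0.4744
TFR = 5 × 0.4744 = 2.372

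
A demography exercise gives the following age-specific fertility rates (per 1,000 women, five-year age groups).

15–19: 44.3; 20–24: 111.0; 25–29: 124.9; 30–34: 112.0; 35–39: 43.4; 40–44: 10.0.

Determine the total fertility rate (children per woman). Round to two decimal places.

2.23

Sum of ASFRs = 44.3 + 111.0 + 124.9 + 112.0 + 43.4 + 10.0 = 445.6
TFR = 5 × 445.6 / 1000 = 2.228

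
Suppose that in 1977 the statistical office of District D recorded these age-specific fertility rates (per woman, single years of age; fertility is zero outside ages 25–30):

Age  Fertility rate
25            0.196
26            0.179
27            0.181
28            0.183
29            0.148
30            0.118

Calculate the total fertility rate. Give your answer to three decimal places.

1.005

Sum of ASFRs = 0.196 + 0.179 + 0.181 + 0.183 + 0.148 + 0.118 = 1.005
TFR = 1.005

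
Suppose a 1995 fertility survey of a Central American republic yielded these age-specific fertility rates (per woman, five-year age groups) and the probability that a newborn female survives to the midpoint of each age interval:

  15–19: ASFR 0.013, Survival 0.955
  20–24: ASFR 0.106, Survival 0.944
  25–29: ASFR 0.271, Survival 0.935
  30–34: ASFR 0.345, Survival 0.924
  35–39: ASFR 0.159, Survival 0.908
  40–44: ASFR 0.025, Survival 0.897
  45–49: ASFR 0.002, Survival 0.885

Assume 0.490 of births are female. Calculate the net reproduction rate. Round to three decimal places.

Proportion female at birth = 0.490.
Per-age-group product (5 × ASFR × survival probability):
  15–19: 5 × 0.013 × 0.955 = 0.06208
  20–24: 5 × 0.106 × 0.944 = 0.50032
  25–29: 5 × 0.271 × 0.935 = 1.26693
  30–34: 5 × 0.345 × 0.924 = 1.59390
  35–39: 5 × 0.159 × 0.908 = 0.72186
  40–44: 5 × 0.025 × 0.897 = 0.11213
  45–49: 5 × 0.002 × 0.885 = 0.00885
Sum = 4.26607
NRR = 0.490 × 4.26607 = 2.09037

2.090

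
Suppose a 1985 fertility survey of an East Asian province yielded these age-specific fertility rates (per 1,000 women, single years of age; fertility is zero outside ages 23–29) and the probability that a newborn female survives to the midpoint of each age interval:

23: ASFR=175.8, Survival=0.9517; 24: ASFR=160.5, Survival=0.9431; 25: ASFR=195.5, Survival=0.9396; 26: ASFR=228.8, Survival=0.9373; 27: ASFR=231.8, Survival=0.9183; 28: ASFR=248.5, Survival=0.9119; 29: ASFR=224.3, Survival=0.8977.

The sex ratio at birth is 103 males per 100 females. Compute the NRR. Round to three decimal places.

0.669

Proportion female at birth = 100 / (100 + 103) = 0.49261.
Weighting each age-specific rate by interval width and survival:
  23: 1 × 175.8/1000 × 0.9517 = 0.16731
  24: 1 × 160.5/1000 × 0.9431 = 0.15137
  25: 1 × 195.5/1000 × 0.9396 = 0.18369
  26: 1 × 228.8/1000 × 0.9373 = 0.21445
  27: 1 × 231.8/1000 × 0.9183 = 0.21286
  28: 1 × 248.5/1000 × 0.9119 = 0.22661
  29: 1 × 224.3/1000 × 0.8977 = 0.20135
Sum = 1.35764
NRR = 0.49261 × 1.35764 = 0.66879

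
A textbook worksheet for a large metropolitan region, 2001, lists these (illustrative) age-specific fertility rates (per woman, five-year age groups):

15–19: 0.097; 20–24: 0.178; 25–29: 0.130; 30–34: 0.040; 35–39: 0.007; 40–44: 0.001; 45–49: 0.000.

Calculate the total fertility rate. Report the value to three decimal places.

2.265

Sum of ASFRs = 0.097 + 0.178 + 0.130 + 0.040 + 0.007 + 0.001 + 0.000 = 0.453
TFR = 5 × 0.453 = 2.265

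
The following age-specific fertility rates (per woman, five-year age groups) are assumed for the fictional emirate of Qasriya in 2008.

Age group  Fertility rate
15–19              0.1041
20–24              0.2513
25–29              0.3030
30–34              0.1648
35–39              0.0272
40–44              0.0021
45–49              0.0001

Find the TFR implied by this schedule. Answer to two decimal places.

4.26

Sum of ASFRs = 0.1041 + 0.2513 + 0.3030 + 0.1648 + 0.0272 + 0.0021 + 0.0001 = 0.8526
TFR = 5 × 0.8526 = 4.263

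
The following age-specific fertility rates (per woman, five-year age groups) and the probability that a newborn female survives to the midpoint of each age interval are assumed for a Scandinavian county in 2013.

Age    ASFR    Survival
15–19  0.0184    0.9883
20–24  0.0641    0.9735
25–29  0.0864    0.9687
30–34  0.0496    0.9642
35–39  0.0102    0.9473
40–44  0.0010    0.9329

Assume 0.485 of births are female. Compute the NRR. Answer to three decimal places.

Proportion female at birth = 0.485.
Survival-weighted fertility by age (5·fₓ·Sₓ):
  15–19: 5 × 0.0184 × 0.9883 = 0.09092
  20–24: 5 × 0.0641 × 0.9735 = 0.31201
  25–29: 5 × 0.0864 × 0.9687 = 0.41848
  30–34: 5 × 0.0496 × 0.9642 = 0.23912
  35–39: 5 × 0.0102 × 0.9473 = 0.04831
  40–44: 5 × 0.0010 × 0.9329 = 0.00466
Sum = 1.11350
NRR = 0.485 × 1.11350 = 0.54005

0.540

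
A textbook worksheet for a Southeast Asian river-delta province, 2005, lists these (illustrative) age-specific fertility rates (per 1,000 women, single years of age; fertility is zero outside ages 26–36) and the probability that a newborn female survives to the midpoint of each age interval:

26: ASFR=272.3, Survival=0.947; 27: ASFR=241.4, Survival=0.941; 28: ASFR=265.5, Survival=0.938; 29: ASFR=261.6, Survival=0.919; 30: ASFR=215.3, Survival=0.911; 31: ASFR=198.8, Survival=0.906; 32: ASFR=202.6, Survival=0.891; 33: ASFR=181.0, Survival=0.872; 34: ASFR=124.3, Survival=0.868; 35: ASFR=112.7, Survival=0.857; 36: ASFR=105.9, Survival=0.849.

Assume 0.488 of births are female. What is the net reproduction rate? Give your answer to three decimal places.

0.968

Proportion female at birth = 0.488.
Survival-weighted fertility by age (1·fₓ·Sₓ):
  26: 1 × 272.3/1000 × 0.947 = 0.25787
  27: 1 × 241.4/1000 × 0.941 = 0.22716
  28: 1 × 265.5/1000 × 0.938 = 0.24904
  29: 1 × 261.6/1000 × 0.919 = 0.24041
  30: 1 × 215.3/1000 × 0.911 = 0.19614
  31: 1 × 198.8/1000 × 0.906 = 0.18011
  32: 1 × 202.6/1000 × 0.891 = 0.18052
  33: 1 × 181.0/1000 × 0.872 = 0.15783
  34: 1 × 124.3/1000 × 0.868 = 0.10789
  35: 1 × 112.7/1000 × 0.857 = 0.09658
  36: 1 × 105.9/1000 × 0.849 = 0.08991
Sum = 1.98346
NRR = 0.488 × 1.98346 = 0.96793
NRR < 1, so the cohort does not fully replace itself.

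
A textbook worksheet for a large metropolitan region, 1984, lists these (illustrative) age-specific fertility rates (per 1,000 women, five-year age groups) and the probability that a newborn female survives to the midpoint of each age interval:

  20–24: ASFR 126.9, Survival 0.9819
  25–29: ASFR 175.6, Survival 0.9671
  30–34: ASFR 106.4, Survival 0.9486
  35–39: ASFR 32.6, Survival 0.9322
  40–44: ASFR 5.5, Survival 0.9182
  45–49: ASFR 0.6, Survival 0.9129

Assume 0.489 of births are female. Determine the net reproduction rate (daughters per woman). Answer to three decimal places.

Proportion female at birth = 0.489.
Per-age-group product (5 × ASFR × survival probability):
  20–24: 5 × 126.9/1000 × 0.9819 = 0.62302
  25–29: 5 × 175.6/1000 × 0.9671 = 0.84911
  30–34: 5 × 106.4/1000 × 0.9486 = 0.50466
  35–39: 5 × 32.6/1000 × 0.9322 = 0.15195
  40–44: 5 × 5.5/1000 × 0.9182 = 0.02525
  45–49: 5 × 0.6/1000 × 0.9129 = 0.00274
Sum = 2.15673
NRR = 0.489 × 2.15673 = 1.05464
NRR > 1, so each generation more than replaces itself.

1.055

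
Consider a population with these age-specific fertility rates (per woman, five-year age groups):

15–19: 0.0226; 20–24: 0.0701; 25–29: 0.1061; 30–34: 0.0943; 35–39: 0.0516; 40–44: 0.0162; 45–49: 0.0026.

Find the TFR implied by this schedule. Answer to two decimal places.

Sum of ASFRs = 0.0226 + 0.0701 + 0.1061 + 0.0943 + 0.0516 + 0.0162 + 0.0026 = 0.3635
TFR = 5 × 0.3635 = 1.8175

1.82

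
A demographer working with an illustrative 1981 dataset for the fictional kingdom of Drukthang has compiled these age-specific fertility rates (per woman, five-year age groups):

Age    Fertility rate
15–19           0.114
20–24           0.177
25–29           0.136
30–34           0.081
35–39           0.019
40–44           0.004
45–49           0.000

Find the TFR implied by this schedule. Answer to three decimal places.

2.655

Sum of ASFRs = 0.114 + 0.177 + 0.136 + 0.081 + 0.019 + 0.004 + 0.000 = 0.531
TFR = 5 × 0.531 = 2.655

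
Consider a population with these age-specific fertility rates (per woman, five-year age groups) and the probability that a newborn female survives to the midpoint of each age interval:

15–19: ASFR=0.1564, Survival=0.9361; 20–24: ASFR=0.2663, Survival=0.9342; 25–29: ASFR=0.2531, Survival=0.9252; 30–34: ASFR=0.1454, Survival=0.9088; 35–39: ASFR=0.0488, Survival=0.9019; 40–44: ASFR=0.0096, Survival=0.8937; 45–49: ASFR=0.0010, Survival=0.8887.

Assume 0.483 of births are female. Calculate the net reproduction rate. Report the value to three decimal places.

Proportion female at birth = 0.483.
Survival-weighted fertility by age (5·fₓ·Sₓ):
  15–19: 5 × 0.1564 × 0.9361 = 0.73203
  20–24: 5 × 0.2663 × 0.9342 = 1.24389
  25–29: 5 × 0.2531 × 0.9252 = 1.17084
  30–34: 5 × 0.1454 × 0.9088 = 0.66070
  35–39: 5 × 0.0488 × 0.9019 = 0.22006
  40–44: 5 × 0.0096 × 0.8937 = 0.04290
  45–49: 5 × 0.0010 × 0.8887 = 0.00444
Sum = 4.07486
NRR = 0.483 × 4.07486 = 1.96816

1.968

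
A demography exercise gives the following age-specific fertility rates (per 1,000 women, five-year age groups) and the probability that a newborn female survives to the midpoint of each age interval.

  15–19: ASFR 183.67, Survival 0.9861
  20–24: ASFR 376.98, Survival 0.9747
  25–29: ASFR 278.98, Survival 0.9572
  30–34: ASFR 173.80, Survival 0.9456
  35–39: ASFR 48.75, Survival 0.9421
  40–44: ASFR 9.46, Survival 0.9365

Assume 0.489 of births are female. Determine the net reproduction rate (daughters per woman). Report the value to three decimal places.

Proportion female at birth = 0.489.
Survival-weighted fertility by age (5·fₓ·Sₓ):
  15–19: 5 × 183.67/1000 × 0.9861 = 0.90558
  20–24: 5 × 376.98/1000 × 0.9747 = 1.83721
  25–29: 5 × 278.98/1000 × 0.9572 = 1.33520
  30–34: 5 × 173.80/1000 × 0.9456 = 0.82173
  35–39: 5 × 48.75/1000 × 0.9421 = 0.22964
  40–44: 5 × 9.46/1000 × 0.9365 = 0.04430
Sum = 5.17366
NRR = 0.489 × 5.17366 = 2.52992

2.530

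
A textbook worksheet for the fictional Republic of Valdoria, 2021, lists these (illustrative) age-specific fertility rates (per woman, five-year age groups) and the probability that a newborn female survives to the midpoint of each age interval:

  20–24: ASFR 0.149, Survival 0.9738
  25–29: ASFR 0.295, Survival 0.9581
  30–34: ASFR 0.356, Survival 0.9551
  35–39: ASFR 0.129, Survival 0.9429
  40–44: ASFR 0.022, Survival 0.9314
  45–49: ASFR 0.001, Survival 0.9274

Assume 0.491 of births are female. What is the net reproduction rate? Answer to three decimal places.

2.236

Proportion female at birth = 0.491.
Weighting each age-specific rate by interval width and survival:
  20–24: 5 × 0.149 × 0.9738 = 0.72548
  25–29: 5 × 0.295 × 0.9581 = 1.41320
  30–34: 5 × 0.356 × 0.9551 = 1.70008
  35–39: 5 × 0.129 × 0.9429 = 0.60817
  40–44: 5 × 0.022 × 0.9314 = 0.10245
  45–49: 5 × 0.001 × 0.9274 = 0.00464
Sum = 4.55402
NRR = 0.491 × 4.55402 = 2.23602
NRR > 1, so each generation more than replaces itself.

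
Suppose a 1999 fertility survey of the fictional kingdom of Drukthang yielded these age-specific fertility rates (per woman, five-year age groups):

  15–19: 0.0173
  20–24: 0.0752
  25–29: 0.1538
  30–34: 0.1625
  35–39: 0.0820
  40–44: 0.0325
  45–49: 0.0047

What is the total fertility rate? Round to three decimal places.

Sum of ASFRs = 0.0173 + 0.0752 + 0.1538 + 0.1625 + 0.0820 + 0.0325 + 0.0047 = 0.5280
TFR = 5 × 0.5280 = 2.64

2.640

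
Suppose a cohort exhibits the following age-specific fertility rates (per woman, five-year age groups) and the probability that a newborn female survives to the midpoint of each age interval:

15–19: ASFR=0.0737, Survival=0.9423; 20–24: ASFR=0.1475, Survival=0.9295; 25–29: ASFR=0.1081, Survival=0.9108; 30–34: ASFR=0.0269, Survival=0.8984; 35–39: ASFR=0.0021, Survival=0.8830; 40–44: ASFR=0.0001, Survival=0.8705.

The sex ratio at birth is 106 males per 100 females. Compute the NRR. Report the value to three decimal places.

0.804

Proportion female at birth = 100 / (100 + 106) = 0.48544.
Weighting each age-specific rate by interval width and survival:
  15–19: 5 × 0.0737 × 0.9423 = 0.34724
  20–24: 5 × 0.1475 × 0.9295 = 0.68551
  25–29: 5 × 0.1081 × 0.9108 = 0.49229
  30–34: 5 × 0.0269 × 0.8984 = 0.12083
  35–39: 5 × 0.0021 × 0.8830 = 0.00927
  40–44: 5 × 0.0001 × 0.8705 = 0.00044
Sum = 1.65558
NRR = 0.48544 × 1.65558 = 0.80368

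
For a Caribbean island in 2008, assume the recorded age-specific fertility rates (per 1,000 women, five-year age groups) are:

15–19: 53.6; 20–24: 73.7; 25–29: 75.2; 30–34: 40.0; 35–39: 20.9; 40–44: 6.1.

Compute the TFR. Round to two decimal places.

1.35

Sum of ASFRs = 53.6 + 73.7 + 75.2 + 40.0 + 20.9 + 6.1 = 269.5
TFR = 5 × 269.5 / 1000 = 1.3475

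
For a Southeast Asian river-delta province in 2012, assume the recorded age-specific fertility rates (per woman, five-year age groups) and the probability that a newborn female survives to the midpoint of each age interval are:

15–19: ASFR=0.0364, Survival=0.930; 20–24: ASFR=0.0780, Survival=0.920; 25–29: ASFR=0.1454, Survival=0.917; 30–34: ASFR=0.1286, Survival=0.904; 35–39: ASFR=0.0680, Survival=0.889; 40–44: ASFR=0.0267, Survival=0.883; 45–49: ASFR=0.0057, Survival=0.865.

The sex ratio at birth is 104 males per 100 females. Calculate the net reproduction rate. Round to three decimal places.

1.089

Proportion female at birth = 100 / (100 + 104) = 0.49020.
Each age group contributes 5 × ASFR × survival:
  15–19: 5 × 0.0364 × 0.930 = 0.16926
  20–24: 5 × 0.0780 × 0.920 = 0.35880
  25–29: 5 × 0.1454 × 0.917 = 0.66666
  30–34: 5 × 0.1286 × 0.904 = 0.58127
  35–39: 5 × 0.0680 × 0.889 = 0.30226
  40–44: 5 × 0.0267 × 0.883 = 0.11788
  45–49: 5 × 0.0057 × 0.865 = 0.02465
Sum = 2.22078
NRR = 0.49020 × 2.22078 = 1.08863
With NRR above 1 the population is above replacement fertility.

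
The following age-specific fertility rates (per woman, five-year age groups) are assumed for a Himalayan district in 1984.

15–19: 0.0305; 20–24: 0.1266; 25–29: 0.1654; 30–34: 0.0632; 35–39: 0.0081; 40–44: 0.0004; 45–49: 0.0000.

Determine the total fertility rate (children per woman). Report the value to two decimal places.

Sum of ASFRs = 0.0305 + 0.1266 + 0.1654 + 0.0632 + 0.0081 + 0.0004 + 0.0000 = 0.3942
TFR = 5 × 0.3942 = 1.971

1.97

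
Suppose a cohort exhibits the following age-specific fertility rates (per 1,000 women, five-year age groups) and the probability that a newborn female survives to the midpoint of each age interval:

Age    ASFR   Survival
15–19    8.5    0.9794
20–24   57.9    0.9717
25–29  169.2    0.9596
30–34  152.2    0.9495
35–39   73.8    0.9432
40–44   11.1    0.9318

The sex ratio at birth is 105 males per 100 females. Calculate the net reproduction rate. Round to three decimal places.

Proportion female at birth = 100 / (100 + 105) = 0.48780.
Per-age-group product (5 × ASFR × survival probability):
  15–19: 5 × 8.5/1000 × 0.9794 = 0.04162
  20–24: 5 × 57.9/1000 × 0.9717 = 0.28131
  25–29: 5 × 169.2/1000 × 0.9596 = 0.81182
  30–34: 5 × 152.2/1000 × 0.9495 = 0.72257
  35–39: 5 × 73.8/1000 × 0.9432 = 0.34804
  40–44: 5 × 11.1/1000 × 0.9318 = 0.05171
Sum = 2.25707
NRR = 0.48780 × 2.25707 = 1.10100

1.101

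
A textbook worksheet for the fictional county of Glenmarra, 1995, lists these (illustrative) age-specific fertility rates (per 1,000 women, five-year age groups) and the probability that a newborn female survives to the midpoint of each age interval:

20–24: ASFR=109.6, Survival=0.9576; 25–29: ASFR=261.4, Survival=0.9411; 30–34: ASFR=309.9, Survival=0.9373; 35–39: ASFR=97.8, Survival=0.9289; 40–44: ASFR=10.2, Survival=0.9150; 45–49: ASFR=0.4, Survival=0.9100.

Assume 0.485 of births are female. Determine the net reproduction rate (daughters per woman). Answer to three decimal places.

Proportion female at birth = 0.485.
Survival-weighted fertility by age (5·fₓ·Sₓ):
  20–24: 5 × 109.6/1000 × 0.9576 = 0.52476
  25–29: 5 × 261.4/1000 × 0.9411 = 1.23002
  30–34: 5 × 309.9/1000 × 0.9373 = 1.45235
  35–39: 5 × 97.8/1000 × 0.9289 = 0.45423
  40–44: 5 × 10.2/1000 × 0.9150 = 0.04667
  45–49: 5 × 0.4/1000 × 0.9100 = 0.00182
Sum = 3.70985
NRR = 0.485 × 3.70985 = 1.79928
An NRR exceeding 1 indicates intrinsic growth under these rates.

1.799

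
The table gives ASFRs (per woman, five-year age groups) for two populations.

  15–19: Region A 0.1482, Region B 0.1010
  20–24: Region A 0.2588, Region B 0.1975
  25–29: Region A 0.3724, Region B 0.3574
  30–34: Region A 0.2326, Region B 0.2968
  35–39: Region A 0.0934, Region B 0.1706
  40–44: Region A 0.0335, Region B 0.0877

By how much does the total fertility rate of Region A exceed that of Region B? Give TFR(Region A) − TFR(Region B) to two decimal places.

Region A:
  Sum of ASFRs = 0.1482 + 0.2588 + 0.3724 + 0.2326 + 0.0934 + 0.0335 = 1.1389
  TFR = 5 × 1.1389 = 5.6945
Region B:
  Sum of ASFRs = 0.1010 + 0.1975 + 0.3574 + 0.2968 + 0.1706 + 0.0877 = 1.2110
  TFR = 5 × 1.2110 = 6.055
Difference = 5.6945 − 6.055 = -0.3605

-0.36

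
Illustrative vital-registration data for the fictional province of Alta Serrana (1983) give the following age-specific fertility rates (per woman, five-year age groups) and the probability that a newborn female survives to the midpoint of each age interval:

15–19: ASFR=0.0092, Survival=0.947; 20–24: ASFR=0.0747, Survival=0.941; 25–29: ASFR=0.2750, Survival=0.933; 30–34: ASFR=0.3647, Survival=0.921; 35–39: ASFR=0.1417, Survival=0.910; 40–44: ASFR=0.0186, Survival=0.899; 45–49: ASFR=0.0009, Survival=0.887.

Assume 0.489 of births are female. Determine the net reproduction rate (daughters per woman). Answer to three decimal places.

Proportion female at birth = 0.489.
Each age group contributes 5 × ASFR × survival:
  15–19: 5 × 0.0092 × 0.947 = 0.04356
  20–24: 5 × 0.0747 × 0.941 = 0.35146
  25–29: 5 × 0.2750 × 0.933 = 1.28288
  30–34: 5 × 0.3647 × 0.921 = 1.67944
  35–39: 5 × 0.1417 × 0.910 = 0.64474
  40–44: 5 × 0.0186 × 0.899 = 0.08361
  45–49: 5 × 0.0009 × 0.887 = 0.00399
Sum = 4.08968
NRR = 0.489 × 4.08968 = 1.99985

2.000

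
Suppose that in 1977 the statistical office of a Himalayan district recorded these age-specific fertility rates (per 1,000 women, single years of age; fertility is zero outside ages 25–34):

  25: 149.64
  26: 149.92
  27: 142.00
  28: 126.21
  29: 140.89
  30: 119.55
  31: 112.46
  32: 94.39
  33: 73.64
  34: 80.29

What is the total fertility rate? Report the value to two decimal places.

1.19

Sum of ASFRs = 149.64 + 149.92 + 142.00 + 126.21 + 140.89 + 119.55 + 112.46 + 94.39 + 73.64 + 80.29 = 1188.99
TFR = 1188.99 / 1000 = 1.18899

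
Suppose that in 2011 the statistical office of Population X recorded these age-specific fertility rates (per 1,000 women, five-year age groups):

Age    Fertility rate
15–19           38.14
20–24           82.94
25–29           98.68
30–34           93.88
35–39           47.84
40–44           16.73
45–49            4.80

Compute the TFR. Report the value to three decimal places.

Sum of ASFRs = 38.14 + 82.94 + 98.68 + 93.88 + 47.84 + 16.73 + 4.80 = 383.01
TFR = 5 × 383.01 / 1000 = 1.91505

1.915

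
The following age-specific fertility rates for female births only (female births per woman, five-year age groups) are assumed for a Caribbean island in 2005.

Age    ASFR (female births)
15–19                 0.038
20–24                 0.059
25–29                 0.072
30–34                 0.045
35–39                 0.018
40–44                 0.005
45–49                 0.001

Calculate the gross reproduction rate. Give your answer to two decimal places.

Sum of female ASFRs = 0.038 + 0.059 + 0.072 + 0.045 + 0.018 + 0.005 + 0.001 = 0.238
GRR = 5 × 0.238 = 1.19

1.19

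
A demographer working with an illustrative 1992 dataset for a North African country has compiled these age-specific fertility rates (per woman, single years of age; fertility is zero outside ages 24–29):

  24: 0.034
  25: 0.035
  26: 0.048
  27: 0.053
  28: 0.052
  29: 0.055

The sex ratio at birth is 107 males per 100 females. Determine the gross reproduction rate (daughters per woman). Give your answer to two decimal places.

Proportion female at birth = 100 / (100 + 107) = 0.48309.
Sum of ASFRs = 0.034 + 0.035 + 0.048 + 0.053 + 0.052 + 0.055 = 0.277
TFR = 0.277
GRR = 0.48309 × 0.277 = 0.13382

0.13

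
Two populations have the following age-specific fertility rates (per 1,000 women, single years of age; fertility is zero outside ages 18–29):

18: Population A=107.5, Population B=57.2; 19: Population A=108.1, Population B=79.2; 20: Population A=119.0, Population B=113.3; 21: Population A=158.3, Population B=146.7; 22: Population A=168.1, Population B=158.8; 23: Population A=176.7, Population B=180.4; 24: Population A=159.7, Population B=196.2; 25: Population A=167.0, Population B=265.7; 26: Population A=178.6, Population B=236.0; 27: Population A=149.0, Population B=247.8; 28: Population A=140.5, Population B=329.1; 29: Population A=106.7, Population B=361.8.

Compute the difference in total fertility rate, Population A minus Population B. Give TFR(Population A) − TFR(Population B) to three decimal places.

Population A:
  Sum of ASFRs = 107.5 + 108.1 + 119.0 + 158.3 + 168.1 + 176.7 + 159.7 + 167.0 + 178.6 + 149.0 + 140.5 + 106.7 = 1739.2
  TFR = 1739.2 / 1000 = 1.7392
Population B:
  Sum of ASFRs = 57.2 + 79.2 + 113.3 + 146.7 + 158.8 + 180.4 + 196.2 + 265.7 + 236.0 + 247.8 + 329.1 + 361.8 = 2372.2
  TFR = 2372.2 / 1000 = 2.3722
Difference = 1.7392 − 2.3722 = -0.633

-0.633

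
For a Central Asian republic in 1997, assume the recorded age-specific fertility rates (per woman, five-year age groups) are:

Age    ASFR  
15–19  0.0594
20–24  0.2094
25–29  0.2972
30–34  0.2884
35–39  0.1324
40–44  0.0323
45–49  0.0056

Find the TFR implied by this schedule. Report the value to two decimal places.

5.12

Sum of ASFRs = 0.0594 + 0.2094 + 0.2972 + 0.2884 + 0.1324 + 0.0323 + 0.0056 = 1.0247
TFR = 5 × 1.0247 = 5.1235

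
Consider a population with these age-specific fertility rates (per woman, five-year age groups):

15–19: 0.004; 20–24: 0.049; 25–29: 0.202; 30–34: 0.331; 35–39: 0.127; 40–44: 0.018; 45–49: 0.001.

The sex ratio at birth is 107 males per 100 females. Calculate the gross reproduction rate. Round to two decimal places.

Proportion female at birth = 100 / (100 + 107) = 0.48309.
Sum of ASFRs = 0.004 + 0.049 + 0.202 + 0.331 + 0.127 + 0.018 + 0.001 = 0.732
TFR = 5 × 0.732 = 3.66
GRR = 0.48309 × 3.66 = 1.76811

1.77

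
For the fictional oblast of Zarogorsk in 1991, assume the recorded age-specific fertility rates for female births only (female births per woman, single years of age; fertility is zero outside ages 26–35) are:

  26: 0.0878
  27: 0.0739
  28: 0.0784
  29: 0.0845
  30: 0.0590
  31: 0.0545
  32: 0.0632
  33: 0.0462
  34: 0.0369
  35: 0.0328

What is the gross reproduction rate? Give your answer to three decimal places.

0.617

Sum of female ASFRs = 0.0878 + 0.0739 + 0.0784 + 0.0845 + 0.0590 + 0.0545 + 0.0632 + 0.0462 + 0.0369 + 0.0328 = 0.6172
GRR = 0.6172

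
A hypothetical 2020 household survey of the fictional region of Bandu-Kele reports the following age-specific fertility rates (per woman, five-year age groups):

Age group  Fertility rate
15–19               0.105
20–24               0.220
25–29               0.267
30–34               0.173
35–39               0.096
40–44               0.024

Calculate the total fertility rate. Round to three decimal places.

Sum of ASFRs = 0.105 + 0.220 + 0.267 + 0.173 + 0.096 + 0.024 = 0.885
TFR = 5 × 0.885 = 4.425

4.425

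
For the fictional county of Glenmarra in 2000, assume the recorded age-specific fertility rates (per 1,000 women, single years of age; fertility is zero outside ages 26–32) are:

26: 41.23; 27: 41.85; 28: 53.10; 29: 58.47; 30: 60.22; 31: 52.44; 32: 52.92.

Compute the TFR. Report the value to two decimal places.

0.36

Sum of ASFRs = 41.23 + 41.85 + 53.10 + 58.47 + 60.22 + 52.44 + 52.92 = 360.23
TFR = 360.23 / 1000 = 0.36023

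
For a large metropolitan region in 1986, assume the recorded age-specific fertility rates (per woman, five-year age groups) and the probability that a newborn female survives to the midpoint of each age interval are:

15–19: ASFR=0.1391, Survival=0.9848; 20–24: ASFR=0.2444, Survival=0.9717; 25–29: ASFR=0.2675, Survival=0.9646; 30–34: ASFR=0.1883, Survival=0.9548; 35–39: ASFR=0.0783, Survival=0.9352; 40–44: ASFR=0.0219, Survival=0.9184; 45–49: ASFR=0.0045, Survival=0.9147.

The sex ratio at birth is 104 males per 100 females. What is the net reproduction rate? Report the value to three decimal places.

2.230

Proportion female at birth = 100 / (100 + 104) = 0.49020.
Weighting each age-specific rate by interval width and survival:
  15–19: 5 × 0.1391 × 0.9848 = 0.68493
  20–24: 5 × 0.2444 × 0.9717 = 1.18742
  25–29: 5 × 0.2675 × 0.9646 = 1.29015
  30–34: 5 × 0.1883 × 0.9548 = 0.89894
  35–39: 5 × 0.0783 × 0.9352 = 0.36613
  40–44: 5 × 0.0219 × 0.9184 = 0.10056
  45–49: 5 × 0.0045 × 0.9147 = 0.02058
Sum = 4.54871
NRR = 0.49020 × 4.54871 = 2.22978
NRR > 1, so each generation more than replaces itself.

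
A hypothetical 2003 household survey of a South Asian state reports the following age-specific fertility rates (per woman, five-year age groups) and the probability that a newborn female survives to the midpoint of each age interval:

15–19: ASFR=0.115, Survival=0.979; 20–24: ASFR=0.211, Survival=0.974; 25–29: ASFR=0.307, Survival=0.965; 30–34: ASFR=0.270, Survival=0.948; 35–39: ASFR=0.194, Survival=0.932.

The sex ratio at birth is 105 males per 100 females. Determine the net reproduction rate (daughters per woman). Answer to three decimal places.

2.564

Proportion female at birth = 100 / (100 + 105) = 0.48780.
Survival-weighted fertility by age (5·fₓ·Sₓ):
  15–19: 5 × 0.115 × 0.979 = 0.56293
  20–24: 5 × 0.211 × 0.974 = 1.02757
  25–29: 5 × 0.307 × 0.965 = 1.48128
  30–34: 5 × 0.270 × 0.948 = 1.27980
  35–39: 5 × 0.194 × 0.932 = 0.90404
Sum = 5.25562
NRR = 0.48780 × 5.25562 = 2.56369
An NRR exceeding 1 indicates intrinsic growth under these rates.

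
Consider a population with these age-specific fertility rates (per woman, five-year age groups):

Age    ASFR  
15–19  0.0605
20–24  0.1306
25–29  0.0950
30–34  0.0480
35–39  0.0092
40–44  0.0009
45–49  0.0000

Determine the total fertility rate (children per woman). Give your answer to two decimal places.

1.72

Sum of ASFRs = 0.0605 + 0.1306 + 0.0950 + 0.0480 + 0.0092 + 0.0009 + 0.0000 = 0.3442
TFR = 5 × 0.3442 = 1.721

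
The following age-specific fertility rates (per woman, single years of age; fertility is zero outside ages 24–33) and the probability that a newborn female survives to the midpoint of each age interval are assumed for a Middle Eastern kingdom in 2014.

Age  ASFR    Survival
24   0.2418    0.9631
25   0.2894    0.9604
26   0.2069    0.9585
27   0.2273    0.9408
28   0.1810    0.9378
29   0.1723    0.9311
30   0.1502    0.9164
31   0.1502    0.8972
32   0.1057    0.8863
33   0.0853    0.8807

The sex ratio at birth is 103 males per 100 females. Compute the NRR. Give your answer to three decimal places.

0.835

Proportion female at birth = 100 / (100 + 103) = 0.49261.
Each age group contributes 1 × ASFR × survival:
  24: 1 × 0.2418 × 0.9631 = 0.23288
  25: 1 × 0.2894 × 0.9604 = 0.27794
  26: 1 × 0.2069 × 0.9585 = 0.19831
  27: 1 × 0.2273 × 0.9408 = 0.21384
  28: 1 × 0.1810 × 0.9378 = 0.16974
  29: 1 × 0.1723 × 0.9311 = 0.16043
  30: 1 × 0.1502 × 0.9164 = 0.13764
  31: 1 × 0.1502 × 0.8972 = 0.13476
  32: 1 × 0.1057 × 0.8863 = 0.09368
  33: 1 × 0.0853 × 0.8807 = 0.07512
Sum = 1.69434
NRR = 0.49261 × 1.69434 = 0.83465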